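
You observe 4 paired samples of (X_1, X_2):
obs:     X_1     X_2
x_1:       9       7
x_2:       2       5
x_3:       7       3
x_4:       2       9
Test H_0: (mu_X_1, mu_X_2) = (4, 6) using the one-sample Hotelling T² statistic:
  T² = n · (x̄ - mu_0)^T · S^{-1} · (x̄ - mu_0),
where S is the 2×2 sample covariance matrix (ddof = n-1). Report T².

Step 1 — sample mean vector:
  mean(X_1) = (9 + 2 + 7 + 2) / 4 = 20/4 = 5
  mean(X_2) = (7 + 5 + 3 + 9) / 4 = 24/4 = 6
  x̄ = (5, 6),  deviation x̄ - mu_0 = (5, 6) - (4, 6) = (1, 0).

Step 2 — sample covariance matrix, S[i,j] = (1/(n-1)) · Σ_k (x_{k,i} - mean_i) · (x_{k,j} - mean_j), divisor n-1 = 3:
  S[X_1,X_1] = ((4)·(4) + (-3)·(-3) + (2)·(2) + (-3)·(-3)) / 3 = 38/3 = 12.6667
  S[X_1,X_2] = ((4)·(1) + (-3)·(-1) + (2)·(-3) + (-3)·(3)) / 3 = -8/3 = -2.6667
  S[X_2,X_2] = ((1)·(1) + (-1)·(-1) + (-3)·(-3) + (3)·(3)) / 3 = 20/3 = 6.6667
  S = [[12.6667, -2.6667],
 [-2.6667, 6.6667]].

Step 3 — invert S. det(S) = 12.6667·6.6667 - (-2.6667)² = 77.3333.
  S^{-1} = (1/det) · [[d, -b], [-b, a]] = [[0.0862, 0.0345],
 [0.0345, 0.1638]].

Step 4 — quadratic form (x̄ - mu_0)^T · S^{-1} · (x̄ - mu_0):
  S^{-1} · (x̄ - mu_0) = (0.0862, 0.0345),
  (x̄ - mu_0)^T · [...] = (1)·(0.0862) + (0)·(0.0345) = 0.0862.

Step 5 — scale by n: T² = 4 · 0.0862 = 0.3448.

T² ≈ 0.3448


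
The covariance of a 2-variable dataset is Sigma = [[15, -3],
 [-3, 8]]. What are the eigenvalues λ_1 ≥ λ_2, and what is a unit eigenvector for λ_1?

Step 1 — characteristic polynomial of 2×2 Sigma:
  det(Sigma - λI) = λ² - trace · λ + det = 0.
  trace = 15 + 8 = 23, det = 15·8 - (-3)² = 111.
Step 2 — discriminant:
  Δ = trace² - 4·det = 529 - 444 = 85.
Step 3 — eigenvalues:
  λ = (trace ± √Δ)/2 = (23 ± 9.2195)/2,
  λ_1 = 16.1098,  λ_2 = 6.8902.

Step 4 — unit eigenvector for λ_1: solve (Sigma - λ_1 I)v = 0. First row:
  (15 - 16.1098)·v_x + (-3)·v_y = 0, i.e. (-1.1098)·v_x + (-3)·v_y = 0,
  so v ∝ (b, λ_1 - a) = (-3, 1.1098); multiply by -1 so the first entry is positive: u = (3, -1.1098).
  ||u|| = √((3)² + (-1.1098)²) = √(10.2316) ≈ 3.1987,
  v_1 = u/||u|| ≈ (0.9379, -0.3469) (||v_1|| = 1).

λ_1 = 16.1098,  λ_2 = 6.8902;  v_1 ≈ (0.9379, -0.3469)


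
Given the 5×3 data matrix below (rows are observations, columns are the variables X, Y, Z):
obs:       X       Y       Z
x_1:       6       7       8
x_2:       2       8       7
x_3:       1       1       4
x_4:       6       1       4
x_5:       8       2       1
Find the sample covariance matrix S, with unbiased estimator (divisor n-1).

Step 1 — column means:
  mean(X) = (6 + 2 + 1 + 6 + 8) / 5 = 23/5 = 4.6
  mean(Y) = (7 + 8 + 1 + 1 + 2) / 5 = 19/5 = 3.8
  mean(Z) = (8 + 7 + 4 + 4 + 1) / 5 = 24/5 = 4.8

Step 2 — sample covariance S[i,j] = (1/(n-1)) · Σ_k (x_{k,i} - mean_i) · (x_{k,j} - mean_j), with n-1 = 4.
  S[X,X] = ((1.4)·(1.4) + (-2.6)·(-2.6) + (-3.6)·(-3.6) + (1.4)·(1.4) + (3.4)·(3.4)) / 4 = 35.2/4 = 8.8
  S[X,Y] = ((1.4)·(3.2) + (-2.6)·(4.2) + (-3.6)·(-2.8) + (1.4)·(-2.8) + (3.4)·(-1.8)) / 4 = -6.4/4 = -1.6
  S[X,Z] = ((1.4)·(3.2) + (-2.6)·(2.2) + (-3.6)·(-0.8) + (1.4)·(-0.8) + (3.4)·(-3.8)) / 4 = -12.4/4 = -3.1
  S[Y,Y] = ((3.2)·(3.2) + (4.2)·(4.2) + (-2.8)·(-2.8) + (-2.8)·(-2.8) + (-1.8)·(-1.8)) / 4 = 46.8/4 = 11.7
  S[Y,Z] = ((3.2)·(3.2) + (4.2)·(2.2) + (-2.8)·(-0.8) + (-2.8)·(-0.8) + (-1.8)·(-3.8)) / 4 = 30.8/4 = 7.7
  S[Z,Z] = ((3.2)·(3.2) + (2.2)·(2.2) + (-0.8)·(-0.8) + (-0.8)·(-0.8) + (-3.8)·(-3.8)) / 4 = 30.8/4 = 7.7

S is symmetric (S[j,i] = S[i,j]). Assembling:

S = [[8.8, -1.6, -3.1],
 [-1.6, 11.7, 7.7],
 [-3.1, 7.7, 7.7]]


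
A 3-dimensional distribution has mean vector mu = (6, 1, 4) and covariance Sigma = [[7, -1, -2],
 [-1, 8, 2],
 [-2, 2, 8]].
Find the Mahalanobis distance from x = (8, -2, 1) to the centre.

Step 1 — centre the observation: (x - mu) = (2, -3, -3).

Step 2 — invert Sigma (cofactor / det for 3×3, or solve directly):
  Sigma^{-1} = [[0.1546, 0.0103, 0.0361],
 [0.0103, 0.134, -0.0309],
 [0.0361, -0.0309, 0.1418]].

Step 3 — form the quadratic (x - mu)^T · Sigma^{-1} · (x - mu):
  Sigma^{-1} · (x - mu) = (0.1701, -0.2887, -0.2603).
  (x - mu)^T · [Sigma^{-1} · (x - mu)] = (2)·(0.1701) + (-3)·(-0.2887) + (-3)·(-0.2603) = 1.9871.

Step 4 — take square root: d = √(1.9871) ≈ 1.4097.

d(x, mu) = √(1.9871) ≈ 1.4097


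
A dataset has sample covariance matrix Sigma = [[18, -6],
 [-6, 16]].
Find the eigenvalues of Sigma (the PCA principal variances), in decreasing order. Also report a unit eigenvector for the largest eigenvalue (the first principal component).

Step 1 — characteristic polynomial of 2×2 Sigma:
  det(Sigma - λI) = λ² - trace · λ + det = 0.
  trace = 18 + 16 = 34, det = 18·16 - (-6)² = 252.
Step 2 — discriminant:
  Δ = trace² - 4·det = 1156 - 1008 = 148.
Step 3 — eigenvalues:
  λ = (trace ± √Δ)/2 = (34 ± 12.1655)/2,
  λ_1 = 23.0828,  λ_2 = 10.9172.

Step 4 — unit eigenvector for λ_1: solve (Sigma - λ_1 I)v = 0. First row:
  (18 - 23.0828)·v_x + (-6)·v_y = 0, i.e. (-5.0828)·v_x + (-6)·v_y = 0,
  so v ∝ (b, λ_1 - a) = (-6, 5.0828); multiply by -1 so the first entry is positive: u = (6, -5.0828).
  ||u|| = √((6)² + (-5.0828)²) = √(61.8345) ≈ 7.8635,
  v_1 = u/||u|| ≈ (0.763, -0.6464) (||v_1|| = 1).

λ_1 = 23.0828,  λ_2 = 10.9172;  v_1 ≈ (0.763, -0.6464)


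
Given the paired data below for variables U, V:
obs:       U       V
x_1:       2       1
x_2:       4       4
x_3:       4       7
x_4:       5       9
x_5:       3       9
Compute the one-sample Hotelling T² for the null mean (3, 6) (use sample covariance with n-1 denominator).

Step 1 — sample mean vector:
  mean(U) = (2 + 4 + 4 + 5 + 3) / 5 = 18/5 = 3.6
  mean(V) = (1 + 4 + 7 + 9 + 9) / 5 = 30/5 = 6
  x̄ = (3.6, 6),  deviation x̄ - mu_0 = (3.6, 6) - (3, 6) = (0.6, 0).

Step 2 — sample covariance matrix, S[i,j] = (1/(n-1)) · Σ_k (x_{k,i} - mean_i) · (x_{k,j} - mean_j), divisor n-1 = 4:
  S[U,U] = ((-1.6)·(-1.6) + (0.4)·(0.4) + (0.4)·(0.4) + (1.4)·(1.4) + (-0.6)·(-0.6)) / 4 = 5.2/4 = 1.3
  S[U,V] = ((-1.6)·(-5) + (0.4)·(-2) + (0.4)·(1) + (1.4)·(3) + (-0.6)·(3)) / 4 = 10/4 = 2.5
  S[V,V] = ((-5)·(-5) + (-2)·(-2) + (1)·(1) + (3)·(3) + (3)·(3)) / 4 = 48/4 = 12
  S = [[1.3, 2.5],
 [2.5, 12]].

Step 3 — invert S. det(S) = 1.3·12 - (2.5)² = 9.35.
  S^{-1} = (1/det) · [[d, -b], [-b, a]] = [[1.2834, -0.2674],
 [-0.2674, 0.139]].

Step 4 — quadratic form (x̄ - mu_0)^T · S^{-1} · (x̄ - mu_0):
  S^{-1} · (x̄ - mu_0) = (0.7701, -0.1604),
  (x̄ - mu_0)^T · [...] = (0.6)·(0.7701) + (0)·(-0.1604) = 0.462.

Step 5 — scale by n: T² = 5 · 0.462 = 2.3102.

T² ≈ 2.3102


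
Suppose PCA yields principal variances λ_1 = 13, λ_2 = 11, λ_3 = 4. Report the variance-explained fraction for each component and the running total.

Step 1 — total variance = trace(Sigma) = Σ λ_i = 13 + 11 + 4 = 28.

Step 2 — fraction explained by component i = λ_i / Σ λ:
  PC1: 13/28 = 0.4643
  PC2: 11/28 = 0.3929
  PC3: 4/28 = 0.1429

Step 3 — cumulative fraction after k components = (λ_1 + ... + λ_k) / Σ λ:
  k = 1: 13/28 = 0.4643
  k = 2: (13 + 11)/28 = 24/28 = 0.8571
  k = 3: (13 + 11 + 4)/28 = 28/28 = 1

Summary (fraction, with percent):

explained: PC1 0.4643 (46.43%), PC2 0.3929 (39.29%), PC3 0.1429 (14.29%);  cumulative: 0.4643, 0.8571, 1


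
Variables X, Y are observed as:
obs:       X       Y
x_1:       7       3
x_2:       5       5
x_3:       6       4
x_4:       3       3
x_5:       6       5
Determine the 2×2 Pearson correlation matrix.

Step 1 — column means:
  mean(X) = (7 + 5 + 6 + 3 + 6) / 5 = 27/5 = 5.4
  mean(Y) = (3 + 5 + 4 + 3 + 5) / 5 = 20/5 = 4

Step 2 — sample variances and covariances s[i,j] = (1/(n-1)) · Σ_k (x_{k,i} - mean_i) · (x_{k,j} - mean_j), with n-1 = 4:
  s[X,X] = ((1.6)·(1.6) + (-0.4)·(-0.4) + (0.6)·(0.6) + (-2.4)·(-2.4) + (0.6)·(0.6)) / 4 = 9.2/4 = 2.3
  s[X,Y] = ((1.6)·(-1) + (-0.4)·(1) + (0.6)·(0) + (-2.4)·(-1) + (0.6)·(1)) / 4 = 1/4 = 0.25
  s[Y,Y] = ((-1)·(-1) + (1)·(1) + (0)·(0) + (-1)·(-1) + (1)·(1)) / 4 = 4/4 = 1
  Sample standard deviations s_i = √(s[i,i]):
  s(X) = √(2.3) = 1.5166
  s(Y) = √(1) = 1

Step 3 — r_{ij} = s_{ij} / (s_i · s_j):
  r[X,X] = 1 (diagonal).
  r[X,Y] = 0.25 / (1.5166 · 1) = 0.25 / 1.5166 = 0.1648
  r[Y,Y] = 1 (diagonal).

R is symmetric with unit diagonal. Assembling:

R = [[1, 0.1648],
 [0.1648, 1]]


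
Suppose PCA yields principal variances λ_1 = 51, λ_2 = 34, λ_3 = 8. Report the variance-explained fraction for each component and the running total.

Step 1 — total variance = trace(Sigma) = Σ λ_i = 51 + 34 + 8 = 93.

Step 2 — fraction explained by component i = λ_i / Σ λ:
  PC1: 51/93 = 0.5484
  PC2: 34/93 = 0.3656
  PC3: 8/93 = 0.086

Step 3 — cumulative fraction after k components = (λ_1 + ... + λ_k) / Σ λ:
  k = 1: 51/93 = 0.5484
  k = 2: (51 + 34)/93 = 85/93 = 0.914
  k = 3: (51 + 34 + 8)/93 = 93/93 = 1

Summary (fraction, with percent):

explained: PC1 0.5484 (54.84%), PC2 0.3656 (36.56%), PC3 0.086 (8.6%);  cumulative: 0.5484, 0.914, 1


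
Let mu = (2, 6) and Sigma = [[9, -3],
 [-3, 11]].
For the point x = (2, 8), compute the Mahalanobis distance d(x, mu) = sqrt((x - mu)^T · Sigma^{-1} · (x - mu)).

Step 1 — centre the observation: (x - mu) = (0, 2).

Step 2 — invert Sigma. det(Sigma) = 9·11 - (-3)² = 90.
  Sigma^{-1} = (1/det) · [[d, -b], [-b, a]] = [[0.1222, 0.0333],
 [0.0333, 0.1]].

Step 3 — form the quadratic (x - mu)^T · Sigma^{-1} · (x - mu):
  Sigma^{-1} · (x - mu) = (0.0667, 0.2).
  (x - mu)^T · [Sigma^{-1} · (x - mu)] = (0)·(0.0667) + (2)·(0.2) = 0.4.

Step 4 — take square root: d = √(0.4) ≈ 0.6325.

d(x, mu) = √(0.4) ≈ 0.6325


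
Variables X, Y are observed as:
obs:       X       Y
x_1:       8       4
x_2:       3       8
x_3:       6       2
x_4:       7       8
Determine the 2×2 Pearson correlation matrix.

Step 1 — column means:
  mean(X) = (8 + 3 + 6 + 7) / 4 = 24/4 = 6
  mean(Y) = (4 + 8 + 2 + 8) / 4 = 22/4 = 5.5

Step 2 — sample variances and covariances s[i,j] = (1/(n-1)) · Σ_k (x_{k,i} - mean_i) · (x_{k,j} - mean_j), with n-1 = 3:
  s[X,X] = ((2)·(2) + (-3)·(-3) + (0)·(0) + (1)·(1)) / 3 = 14/3 = 4.6667
  s[X,Y] = ((2)·(-1.5) + (-3)·(2.5) + (0)·(-3.5) + (1)·(2.5)) / 3 = -8/3 = -2.6667
  s[Y,Y] = ((-1.5)·(-1.5) + (2.5)·(2.5) + (-3.5)·(-3.5) + (2.5)·(2.5)) / 3 = 27/3 = 9
  Sample standard deviations s_i = √(s[i,i]):
  s(X) = √(4.6667) = 2.1602
  s(Y) = √(9) = 3

Step 3 — r_{ij} = s_{ij} / (s_i · s_j):
  r[X,X] = 1 (diagonal).
  r[X,Y] = -2.6667 / (2.1602 · 3) = -2.6667 / 6.4807 = -0.4115
  r[Y,Y] = 1 (diagonal).

R is symmetric with unit diagonal. Assembling:

R = [[1, -0.4115],
 [-0.4115, 1]]


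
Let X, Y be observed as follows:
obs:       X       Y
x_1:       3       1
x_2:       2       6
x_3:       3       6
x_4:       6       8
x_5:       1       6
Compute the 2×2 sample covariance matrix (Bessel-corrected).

Step 1 — column means:
  mean(X) = (3 + 2 + 3 + 6 + 1) / 5 = 15/5 = 3
  mean(Y) = (1 + 6 + 6 + 8 + 6) / 5 = 27/5 = 5.4

Step 2 — sample covariance S[i,j] = (1/(n-1)) · Σ_k (x_{k,i} - mean_i) · (x_{k,j} - mean_j), with n-1 = 4.
  S[X,X] = ((0)·(0) + (-1)·(-1) + (0)·(0) + (3)·(3) + (-2)·(-2)) / 4 = 14/4 = 3.5
  S[X,Y] = ((0)·(-4.4) + (-1)·(0.6) + (0)·(0.6) + (3)·(2.6) + (-2)·(0.6)) / 4 = 6/4 = 1.5
  S[Y,Y] = ((-4.4)·(-4.4) + (0.6)·(0.6) + (0.6)·(0.6) + (2.6)·(2.6) + (0.6)·(0.6)) / 4 = 27.2/4 = 6.8

S is symmetric (S[j,i] = S[i,j]). Assembling:

S = [[3.5, 1.5],
 [1.5, 6.8]]


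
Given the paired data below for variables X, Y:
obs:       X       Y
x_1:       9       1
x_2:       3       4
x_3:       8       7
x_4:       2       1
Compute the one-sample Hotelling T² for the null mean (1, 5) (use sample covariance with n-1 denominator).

Step 1 — sample mean vector:
  mean(X) = (9 + 3 + 8 + 2) / 4 = 22/4 = 5.5
  mean(Y) = (1 + 4 + 7 + 1) / 4 = 13/4 = 3.25
  x̄ = (5.5, 3.25),  deviation x̄ - mu_0 = (5.5, 3.25) - (1, 5) = (4.5, -1.75).

Step 2 — sample covariance matrix, S[i,j] = (1/(n-1)) · Σ_k (x_{k,i} - mean_i) · (x_{k,j} - mean_j), divisor n-1 = 3:
  S[X,X] = ((3.5)·(3.5) + (-2.5)·(-2.5) + (2.5)·(2.5) + (-3.5)·(-3.5)) / 3 = 37/3 = 12.3333
  S[X,Y] = ((3.5)·(-2.25) + (-2.5)·(0.75) + (2.5)·(3.75) + (-3.5)·(-2.25)) / 3 = 7.5/3 = 2.5
  S[Y,Y] = ((-2.25)·(-2.25) + (0.75)·(0.75) + (3.75)·(3.75) + (-2.25)·(-2.25)) / 3 = 24.75/3 = 8.25
  S = [[12.3333, 2.5],
 [2.5, 8.25]].

Step 3 — invert S. det(S) = 12.3333·8.25 - (2.5)² = 95.5.
  S^{-1} = (1/det) · [[d, -b], [-b, a]] = [[0.0864, -0.0262],
 [-0.0262, 0.1291]].

Step 4 — quadratic form (x̄ - mu_0)^T · S^{-1} · (x̄ - mu_0):
  S^{-1} · (x̄ - mu_0) = (0.4346, -0.3438),
  (x̄ - mu_0)^T · [...] = (4.5)·(0.4346) + (-1.75)·(-0.3438) = 2.5572.

Step 5 — scale by n: T² = 4 · 2.5572 = 10.2286.

T² ≈ 10.2286


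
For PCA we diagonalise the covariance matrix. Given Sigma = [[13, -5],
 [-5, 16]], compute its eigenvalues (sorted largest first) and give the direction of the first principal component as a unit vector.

Step 1 — characteristic polynomial of 2×2 Sigma:
  det(Sigma - λI) = λ² - trace · λ + det = 0.
  trace = 13 + 16 = 29, det = 13·16 - (-5)² = 183.
Step 2 — discriminant:
  Δ = trace² - 4·det = 841 - 732 = 109.
Step 3 — eigenvalues:
  λ = (trace ± √Δ)/2 = (29 ± 10.4403)/2,
  λ_1 = 19.7202,  λ_2 = 9.2798.

Step 4 — unit eigenvector for λ_1: solve (Sigma - λ_1 I)v = 0. First row:
  (13 - 19.7202)·v_x + (-5)·v_y = 0, i.e. (-6.7202)·v_x + (-5)·v_y = 0,
  so v ∝ (b, λ_1 - a) = (-5, 6.7202); multiply by -1 so the first entry is positive: u = (5, -6.7202).
  ||u|| = √((5)² + (-6.7202)²) = √(70.1605) ≈ 8.3762,
  v_1 = u/||u|| ≈ (0.5969, -0.8023) (||v_1|| = 1).

λ_1 = 19.7202,  λ_2 = 9.2798;  v_1 ≈ (0.5969, -0.8023)


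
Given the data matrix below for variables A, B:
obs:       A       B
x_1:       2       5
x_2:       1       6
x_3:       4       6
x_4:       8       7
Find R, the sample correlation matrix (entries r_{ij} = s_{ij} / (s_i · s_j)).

Step 1 — column means:
  mean(A) = (2 + 1 + 4 + 8) / 4 = 15/4 = 3.75
  mean(B) = (5 + 6 + 6 + 7) / 4 = 24/4 = 6

Step 2 — sample variances and covariances s[i,j] = (1/(n-1)) · Σ_k (x_{k,i} - mean_i) · (x_{k,j} - mean_j), with n-1 = 3:
  s[A,A] = ((-1.75)·(-1.75) + (-2.75)·(-2.75) + (0.25)·(0.25) + (4.25)·(4.25)) / 3 = 28.75/3 = 9.5833
  s[A,B] = ((-1.75)·(-1) + (-2.75)·(0) + (0.25)·(0) + (4.25)·(1)) / 3 = 6/3 = 2
  s[B,B] = ((-1)·(-1) + (0)·(0) + (0)·(0) + (1)·(1)) / 3 = 2/3 = 0.6667
  Sample standard deviations s_i = √(s[i,i]):
  s(A) = √(9.5833) = 3.0957
  s(B) = √(0.6667) = 0.8165

Step 3 — r_{ij} = s_{ij} / (s_i · s_j):
  r[A,A] = 1 (diagonal).
  r[A,B] = 2 / (3.0957 · 0.8165) = 2 / 2.5276 = 0.7913
  r[B,B] = 1 (diagonal).

R is symmetric with unit diagonal. Assembling:

R = [[1, 0.7913],
 [0.7913, 1]]


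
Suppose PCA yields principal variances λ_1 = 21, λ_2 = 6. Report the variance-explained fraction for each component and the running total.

Step 1 — total variance = trace(Sigma) = Σ λ_i = 21 + 6 = 27.

Step 2 — fraction explained by component i = λ_i / Σ λ:
  PC1: 21/27 = 0.7778
  PC2: 6/27 = 0.2222

Step 3 — cumulative fraction after k components = (λ_1 + ... + λ_k) / Σ λ:
  k = 1: 21/27 = 0.7778
  k = 2: (21 + 6)/27 = 27/27 = 1

Summary (fraction, with percent):

explained: PC1 0.7778 (77.78%), PC2 0.2222 (22.22%);  cumulative: 0.7778, 1


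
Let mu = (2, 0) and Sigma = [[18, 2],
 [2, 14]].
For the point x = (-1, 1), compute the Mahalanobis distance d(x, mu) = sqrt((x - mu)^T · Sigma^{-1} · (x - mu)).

Step 1 — centre the observation: (x - mu) = (-3, 1).

Step 2 — invert Sigma. det(Sigma) = 18·14 - (2)² = 248.
  Sigma^{-1} = (1/det) · [[d, -b], [-b, a]] = [[0.0565, -0.0081],
 [-0.0081, 0.0726]].

Step 3 — form the quadratic (x - mu)^T · Sigma^{-1} · (x - mu):
  Sigma^{-1} · (x - mu) = (-0.1774, 0.0968).
  (x - mu)^T · [Sigma^{-1} · (x - mu)] = (-3)·(-0.1774) + (1)·(0.0968) = 0.629.

Step 4 — take square root: d = √(0.629) ≈ 0.7931.

d(x, mu) = √(0.629) ≈ 0.7931


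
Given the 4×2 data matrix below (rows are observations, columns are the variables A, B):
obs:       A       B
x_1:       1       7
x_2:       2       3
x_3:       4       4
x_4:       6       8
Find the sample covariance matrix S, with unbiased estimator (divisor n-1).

Step 1 — column means:
  mean(A) = (1 + 2 + 4 + 6) / 4 = 13/4 = 3.25
  mean(B) = (7 + 3 + 4 + 8) / 4 = 22/4 = 5.5

Step 2 — sample covariance S[i,j] = (1/(n-1)) · Σ_k (x_{k,i} - mean_i) · (x_{k,j} - mean_j), with n-1 = 3.
  S[A,A] = ((-2.25)·(-2.25) + (-1.25)·(-1.25) + (0.75)·(0.75) + (2.75)·(2.75)) / 3 = 14.75/3 = 4.9167
  S[A,B] = ((-2.25)·(1.5) + (-1.25)·(-2.5) + (0.75)·(-1.5) + (2.75)·(2.5)) / 3 = 5.5/3 = 1.8333
  S[B,B] = ((1.5)·(1.5) + (-2.5)·(-2.5) + (-1.5)·(-1.5) + (2.5)·(2.5)) / 3 = 17/3 = 5.6667

S is symmetric (S[j,i] = S[i,j]). Assembling:

S = [[4.9167, 1.8333],
 [1.8333, 5.6667]]


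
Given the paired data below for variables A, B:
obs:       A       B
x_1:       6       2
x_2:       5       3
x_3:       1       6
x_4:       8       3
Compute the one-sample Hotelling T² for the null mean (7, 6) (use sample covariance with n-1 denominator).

Step 1 — sample mean vector:
  mean(A) = (6 + 5 + 1 + 8) / 4 = 20/4 = 5
  mean(B) = (2 + 3 + 6 + 3) / 4 = 14/4 = 3.5
  x̄ = (5, 3.5),  deviation x̄ - mu_0 = (5, 3.5) - (7, 6) = (-2, -2.5).

Step 2 — sample covariance matrix, S[i,j] = (1/(n-1)) · Σ_k (x_{k,i} - mean_i) · (x_{k,j} - mean_j), divisor n-1 = 3:
  S[A,A] = ((1)·(1) + (0)·(0) + (-4)·(-4) + (3)·(3)) / 3 = 26/3 = 8.6667
  S[A,B] = ((1)·(-1.5) + (0)·(-0.5) + (-4)·(2.5) + (3)·(-0.5)) / 3 = -13/3 = -4.3333
  S[B,B] = ((-1.5)·(-1.5) + (-0.5)·(-0.5) + (2.5)·(2.5) + (-0.5)·(-0.5)) / 3 = 9/3 = 3
  S = [[8.6667, -4.3333],
 [-4.3333, 3]].

Step 3 — invert S. det(S) = 8.6667·3 - (-4.3333)² = 7.2222.
  S^{-1} = (1/det) · [[d, -b], [-b, a]] = [[0.4154, 0.6],
 [0.6, 1.2]].

Step 4 — quadratic form (x̄ - mu_0)^T · S^{-1} · (x̄ - mu_0):
  S^{-1} · (x̄ - mu_0) = (-2.3308, -4.2),
  (x̄ - mu_0)^T · [...] = (-2)·(-2.3308) + (-2.5)·(-4.2) = 15.1615.

Step 5 — scale by n: T² = 4 · 15.1615 = 60.6462.

T² ≈ 60.6462


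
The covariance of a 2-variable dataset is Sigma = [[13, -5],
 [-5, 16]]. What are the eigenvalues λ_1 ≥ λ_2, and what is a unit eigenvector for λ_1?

Step 1 — characteristic polynomial of 2×2 Sigma:
  det(Sigma - λI) = λ² - trace · λ + det = 0.
  trace = 13 + 16 = 29, det = 13·16 - (-5)² = 183.
Step 2 — discriminant:
  Δ = trace² - 4·det = 841 - 732 = 109.
Step 3 — eigenvalues:
  λ = (trace ± √Δ)/2 = (29 ± 10.4403)/2,
  λ_1 = 19.7202,  λ_2 = 9.2798.

Step 4 — unit eigenvector for λ_1: solve (Sigma - λ_1 I)v = 0. First row:
  (13 - 19.7202)·v_x + (-5)·v_y = 0, i.e. (-6.7202)·v_x + (-5)·v_y = 0,
  so v ∝ (b, λ_1 - a) = (-5, 6.7202); multiply by -1 so the first entry is positive: u = (5, -6.7202).
  ||u|| = √((5)² + (-6.7202)²) = √(70.1605) ≈ 8.3762,
  v_1 = u/||u|| ≈ (0.5969, -0.8023) (||v_1|| = 1).

λ_1 = 19.7202,  λ_2 = 9.2798;  v_1 ≈ (0.5969, -0.8023)


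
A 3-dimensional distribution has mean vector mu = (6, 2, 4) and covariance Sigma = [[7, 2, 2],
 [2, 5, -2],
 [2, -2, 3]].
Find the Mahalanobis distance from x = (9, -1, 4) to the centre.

Step 1 — centre the observation: (x - mu) = (3, -3, 0).

Step 2 — invert Sigma (cofactor / det for 3×3, or solve directly):
  Sigma^{-1} = [[0.3793, -0.3448, -0.4828],
 [-0.3448, 0.5862, 0.6207],
 [-0.4828, 0.6207, 1.069]].

Step 3 — form the quadratic (x - mu)^T · Sigma^{-1} · (x - mu):
  Sigma^{-1} · (x - mu) = (2.1724, -2.7931, -3.3103).
  (x - mu)^T · [Sigma^{-1} · (x - mu)] = (3)·(2.1724) + (-3)·(-2.7931) + (0)·(-3.3103) = 14.8966.

Step 4 — take square root: d = √(14.8966) ≈ 3.8596.

d(x, mu) = √(14.8966) ≈ 3.8596


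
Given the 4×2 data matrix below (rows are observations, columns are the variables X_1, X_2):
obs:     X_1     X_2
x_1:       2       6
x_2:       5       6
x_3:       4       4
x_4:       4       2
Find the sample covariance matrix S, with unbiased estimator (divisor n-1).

Step 1 — column means:
  mean(X_1) = (2 + 5 + 4 + 4) / 4 = 15/4 = 3.75
  mean(X_2) = (6 + 6 + 4 + 2) / 4 = 18/4 = 4.5

Step 2 — sample covariance S[i,j] = (1/(n-1)) · Σ_k (x_{k,i} - mean_i) · (x_{k,j} - mean_j), with n-1 = 3.
  S[X_1,X_1] = ((-1.75)·(-1.75) + (1.25)·(1.25) + (0.25)·(0.25) + (0.25)·(0.25)) / 3 = 4.75/3 = 1.5833
  S[X_1,X_2] = ((-1.75)·(1.5) + (1.25)·(1.5) + (0.25)·(-0.5) + (0.25)·(-2.5)) / 3 = -1.5/3 = -0.5
  S[X_2,X_2] = ((1.5)·(1.5) + (1.5)·(1.5) + (-0.5)·(-0.5) + (-2.5)·(-2.5)) / 3 = 11/3 = 3.6667

S is symmetric (S[j,i] = S[i,j]). Assembling:

S = [[1.5833, -0.5],
 [-0.5, 3.6667]]


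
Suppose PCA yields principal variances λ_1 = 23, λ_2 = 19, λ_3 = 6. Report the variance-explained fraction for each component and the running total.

Step 1 — total variance = trace(Sigma) = Σ λ_i = 23 + 19 + 6 = 48.

Step 2 — fraction explained by component i = λ_i / Σ λ:
  PC1: 23/48 = 0.4792
  PC2: 19/48 = 0.3958
  PC3: 6/48 = 0.125

Step 3 — cumulative fraction after k components = (λ_1 + ... + λ_k) / Σ λ:
  k = 1: 23/48 = 0.4792
  k = 2: (23 + 19)/48 = 42/48 = 0.875
  k = 3: (23 + 19 + 6)/48 = 48/48 = 1

Summary (fraction, with percent):

explained: PC1 0.4792 (47.92%), PC2 0.3958 (39.58%), PC3 0.125 (12.5%);  cumulative: 0.4792, 0.875, 1


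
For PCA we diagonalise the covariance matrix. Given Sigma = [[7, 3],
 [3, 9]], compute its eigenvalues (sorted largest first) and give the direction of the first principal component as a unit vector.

Step 1 — characteristic polynomial of 2×2 Sigma:
  det(Sigma - λI) = λ² - trace · λ + det = 0.
  trace = 7 + 9 = 16, det = 7·9 - (3)² = 54.
Step 2 — discriminant:
  Δ = trace² - 4·det = 256 - 216 = 40.
Step 3 — eigenvalues:
  λ = (trace ± √Δ)/2 = (16 ± 6.3246)/2,
  λ_1 = 11.1623,  λ_2 = 4.8377.

Step 4 — unit eigenvector for λ_1: solve (Sigma - λ_1 I)v = 0. First row:
  (7 - 11.1623)·v_x + (3)·v_y = 0, i.e. (-4.1623)·v_x + (3)·v_y = 0,
  so v ∝ (b, λ_1 - a) = (3, 4.1623) = u.
  ||u|| = √((3)² + (4.1623)²) = √(26.3246) ≈ 5.1307,
  v_1 = u/||u|| ≈ (0.5847, 0.8112) (||v_1|| = 1).

λ_1 = 11.1623,  λ_2 = 4.8377;  v_1 ≈ (0.5847, 0.8112)


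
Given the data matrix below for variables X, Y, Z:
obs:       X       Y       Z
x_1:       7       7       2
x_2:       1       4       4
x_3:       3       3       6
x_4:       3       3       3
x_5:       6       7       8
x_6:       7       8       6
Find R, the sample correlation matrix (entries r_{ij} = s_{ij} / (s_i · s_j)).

Step 1 — column means:
  mean(X) = (7 + 1 + 3 + 3 + 6 + 7) / 6 = 27/6 = 4.5
  mean(Y) = (7 + 4 + 3 + 3 + 7 + 8) / 6 = 32/6 = 5.3333
  mean(Z) = (2 + 4 + 6 + 3 + 8 + 6) / 6 = 29/6 = 4.8333

Step 2 — sample variances and covariances s[i,j] = (1/(n-1)) · Σ_k (x_{k,i} - mean_i) · (x_{k,j} - mean_j), with n-1 = 5:
  s[X,X] = ((2.5)·(2.5) + (-3.5)·(-3.5) + (-1.5)·(-1.5) + (-1.5)·(-1.5) + (1.5)·(1.5) + (2.5)·(2.5)) / 5 = 31.5/5 = 6.3
  s[X,Y] = ((2.5)·(1.6667) + (-3.5)·(-1.3333) + (-1.5)·(-2.3333) + (-1.5)·(-2.3333) + (1.5)·(1.6667) + (2.5)·(2.6667)) / 5 = 25/5 = 5
  s[X,Z] = ((2.5)·(-2.8333) + (-3.5)·(-0.8333) + (-1.5)·(1.1667) + (-1.5)·(-1.8333) + (1.5)·(3.1667) + (2.5)·(1.1667)) / 5 = 4.5/5 = 0.9
  s[Y,Y] = ((1.6667)·(1.6667) + (-1.3333)·(-1.3333) + (-2.3333)·(-2.3333) + (-2.3333)·(-2.3333) + (1.6667)·(1.6667) + (2.6667)·(2.6667)) / 5 = 25.3333/5 = 5.0667
  s[Y,Z] = ((1.6667)·(-2.8333) + (-1.3333)·(-0.8333) + (-2.3333)·(1.1667) + (-2.3333)·(-1.8333) + (1.6667)·(3.1667) + (2.6667)·(1.1667)) / 5 = 6.3333/5 = 1.2667
  s[Z,Z] = ((-2.8333)·(-2.8333) + (-0.8333)·(-0.8333) + (1.1667)·(1.1667) + (-1.8333)·(-1.8333) + (3.1667)·(3.1667) + (1.1667)·(1.1667)) / 5 = 24.8333/5 = 4.9667
  Sample standard deviations s_i = √(s[i,i]):
  s(X) = √(6.3) = 2.51
  s(Y) = √(5.0667) = 2.2509
  s(Z) = √(4.9667) = 2.2286

Step 3 — r_{ij} = s_{ij} / (s_i · s_j):
  r[X,X] = 1 (diagonal).
  r[X,Y] = 5 / (2.51 · 2.2509) = 5 / 5.6498 = 0.885
  r[X,Z] = 0.9 / (2.51 · 2.2286) = 0.9 / 5.5937 = 0.1609
  r[Y,Y] = 1 (diagonal).
  r[Y,Z] = 1.2667 / (2.2509 · 2.2286) = 1.2667 / 5.0164 = 0.2525
  r[Z,Z] = 1 (diagonal).

R is symmetric with unit diagonal. Assembling:

R = [[1, 0.885, 0.1609],
 [0.885, 1, 0.2525],
 [0.1609, 0.2525, 1]]


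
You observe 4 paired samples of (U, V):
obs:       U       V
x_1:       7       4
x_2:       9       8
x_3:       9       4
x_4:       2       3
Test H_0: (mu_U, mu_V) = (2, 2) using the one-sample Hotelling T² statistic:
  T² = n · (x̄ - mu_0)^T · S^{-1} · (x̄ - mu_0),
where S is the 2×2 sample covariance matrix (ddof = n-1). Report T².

Step 1 — sample mean vector:
  mean(U) = (7 + 9 + 9 + 2) / 4 = 27/4 = 6.75
  mean(V) = (4 + 8 + 4 + 3) / 4 = 19/4 = 4.75
  x̄ = (6.75, 4.75),  deviation x̄ - mu_0 = (6.75, 4.75) - (2, 2) = (4.75, 2.75).

Step 2 — sample covariance matrix, S[i,j] = (1/(n-1)) · Σ_k (x_{k,i} - mean_i) · (x_{k,j} - mean_j), divisor n-1 = 3:
  S[U,U] = ((0.25)·(0.25) + (2.25)·(2.25) + (2.25)·(2.25) + (-4.75)·(-4.75)) / 3 = 32.75/3 = 10.9167
  S[U,V] = ((0.25)·(-0.75) + (2.25)·(3.25) + (2.25)·(-0.75) + (-4.75)·(-1.75)) / 3 = 13.75/3 = 4.5833
  S[V,V] = ((-0.75)·(-0.75) + (3.25)·(3.25) + (-0.75)·(-0.75) + (-1.75)·(-1.75)) / 3 = 14.75/3 = 4.9167
  S = [[10.9167, 4.5833],
 [4.5833, 4.9167]].

Step 3 — invert S. det(S) = 10.9167·4.9167 - (4.5833)² = 32.6667.
  S^{-1} = (1/det) · [[d, -b], [-b, a]] = [[0.1505, -0.1403],
 [-0.1403, 0.3342]].

Step 4 — quadratic form (x̄ - mu_0)^T · S^{-1} · (x̄ - mu_0):
  S^{-1} · (x̄ - mu_0) = (0.3291, 0.2526),
  (x̄ - mu_0)^T · [...] = (4.75)·(0.3291) + (2.75)·(0.2526) = 2.2577.

Step 5 — scale by n: T² = 4 · 2.2577 = 9.0306.

T² ≈ 9.0306


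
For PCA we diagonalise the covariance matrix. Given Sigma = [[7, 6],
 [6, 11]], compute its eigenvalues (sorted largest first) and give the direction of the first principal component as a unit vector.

Step 1 — characteristic polynomial of 2×2 Sigma:
  det(Sigma - λI) = λ² - trace · λ + det = 0.
  trace = 7 + 11 = 18, det = 7·11 - (6)² = 41.
Step 2 — discriminant:
  Δ = trace² - 4·det = 324 - 164 = 160.
Step 3 — eigenvalues:
  λ = (trace ± √Δ)/2 = (18 ± 12.6491)/2,
  λ_1 = 15.3246,  λ_2 = 2.6754.

Step 4 — unit eigenvector for λ_1: solve (Sigma - λ_1 I)v = 0. First row:
  (7 - 15.3246)·v_x + (6)·v_y = 0, i.e. (-8.3246)·v_x + (6)·v_y = 0,
  so v ∝ (b, λ_1 - a) = (6, 8.3246) = u.
  ||u|| = √((6)² + (8.3246)²) = √(105.2982) ≈ 10.2615,
  v_1 = u/||u|| ≈ (0.5847, 0.8112) (||v_1|| = 1).

λ_1 = 15.3246,  λ_2 = 2.6754;  v_1 ≈ (0.5847, 0.8112)


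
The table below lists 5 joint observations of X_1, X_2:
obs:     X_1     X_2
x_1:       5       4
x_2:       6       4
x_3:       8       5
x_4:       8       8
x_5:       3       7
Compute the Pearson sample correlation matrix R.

Step 1 — column means:
  mean(X_1) = (5 + 6 + 8 + 8 + 3) / 5 = 30/5 = 6
  mean(X_2) = (4 + 4 + 5 + 8 + 7) / 5 = 28/5 = 5.6

Step 2 — sample variances and covariances s[i,j] = (1/(n-1)) · Σ_k (x_{k,i} - mean_i) · (x_{k,j} - mean_j), with n-1 = 4:
  s[X_1,X_1] = ((-1)·(-1) + (0)·(0) + (2)·(2) + (2)·(2) + (-3)·(-3)) / 4 = 18/4 = 4.5
  s[X_1,X_2] = ((-1)·(-1.6) + (0)·(-1.6) + (2)·(-0.6) + (2)·(2.4) + (-3)·(1.4)) / 4 = 1/4 = 0.25
  s[X_2,X_2] = ((-1.6)·(-1.6) + (-1.6)·(-1.6) + (-0.6)·(-0.6) + (2.4)·(2.4) + (1.4)·(1.4)) / 4 = 13.2/4 = 3.3
  Sample standard deviations s_i = √(s[i,i]):
  s(X_1) = √(4.5) = 2.1213
  s(X_2) = √(3.3) = 1.8166

Step 3 — r_{ij} = s_{ij} / (s_i · s_j):
  r[X_1,X_1] = 1 (diagonal).
  r[X_1,X_2] = 0.25 / (2.1213 · 1.8166) = 0.25 / 3.8536 = 0.0649
  r[X_2,X_2] = 1 (diagonal).

R is symmetric with unit diagonal. Assembling:

R = [[1, 0.0649],
 [0.0649, 1]]


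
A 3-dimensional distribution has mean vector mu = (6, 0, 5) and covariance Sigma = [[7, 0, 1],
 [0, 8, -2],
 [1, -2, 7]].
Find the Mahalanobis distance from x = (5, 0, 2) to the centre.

Step 1 — centre the observation: (x - mu) = (-1, 0, -3).

Step 2 — invert Sigma (cofactor / det for 3×3, or solve directly):
  Sigma^{-1} = [[0.1461, -0.0056, -0.0225],
 [-0.0056, 0.1348, 0.0393],
 [-0.0225, 0.0393, 0.1573]].

Step 3 — form the quadratic (x - mu)^T · Sigma^{-1} · (x - mu):
  Sigma^{-1} · (x - mu) = (-0.0787, -0.1124, -0.4494).
  (x - mu)^T · [Sigma^{-1} · (x - mu)] = (-1)·(-0.0787) + (0)·(-0.1124) + (-3)·(-0.4494) = 1.427.

Step 4 — take square root: d = √(1.427) ≈ 1.1946.

d(x, mu) = √(1.427) ≈ 1.1946


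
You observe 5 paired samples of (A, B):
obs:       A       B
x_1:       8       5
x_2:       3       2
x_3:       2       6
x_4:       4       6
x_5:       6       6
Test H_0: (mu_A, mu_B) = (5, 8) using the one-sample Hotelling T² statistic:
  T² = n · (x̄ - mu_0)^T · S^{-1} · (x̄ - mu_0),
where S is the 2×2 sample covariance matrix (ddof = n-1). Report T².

Step 1 — sample mean vector:
  mean(A) = (8 + 3 + 2 + 4 + 6) / 5 = 23/5 = 4.6
  mean(B) = (5 + 2 + 6 + 6 + 6) / 5 = 25/5 = 5
  x̄ = (4.6, 5),  deviation x̄ - mu_0 = (4.6, 5) - (5, 8) = (-0.4, -3).

Step 2 — sample covariance matrix, S[i,j] = (1/(n-1)) · Σ_k (x_{k,i} - mean_i) · (x_{k,j} - mean_j), divisor n-1 = 4:
  S[A,A] = ((3.4)·(3.4) + (-1.6)·(-1.6) + (-2.6)·(-2.6) + (-0.6)·(-0.6) + (1.4)·(1.4)) / 4 = 23.2/4 = 5.8
  S[A,B] = ((3.4)·(0) + (-1.6)·(-3) + (-2.6)·(1) + (-0.6)·(1) + (1.4)·(1)) / 4 = 3/4 = 0.75
  S[B,B] = ((0)·(0) + (-3)·(-3) + (1)·(1) + (1)·(1) + (1)·(1)) / 4 = 12/4 = 3
  S = [[5.8, 0.75],
 [0.75, 3]].

Step 3 — invert S. det(S) = 5.8·3 - (0.75)² = 16.8375.
  S^{-1} = (1/det) · [[d, -b], [-b, a]] = [[0.1782, -0.0445],
 [-0.0445, 0.3445]].

Step 4 — quadratic form (x̄ - mu_0)^T · S^{-1} · (x̄ - mu_0):
  S^{-1} · (x̄ - mu_0) = (0.0624, -1.0156),
  (x̄ - mu_0)^T · [...] = (-0.4)·(0.0624) + (-3)·(-1.0156) = 3.0218.

Step 5 — scale by n: T² = 5 · 3.0218 = 15.1091.

T² ≈ 15.1091


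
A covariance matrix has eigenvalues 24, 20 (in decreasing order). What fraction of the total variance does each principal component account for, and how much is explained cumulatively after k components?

Step 1 — total variance = trace(Sigma) = Σ λ_i = 24 + 20 = 44.

Step 2 — fraction explained by component i = λ_i / Σ λ:
  PC1: 24/44 = 0.5455
  PC2: 20/44 = 0.4545

Step 3 — cumulative fraction after k components = (λ_1 + ... + λ_k) / Σ λ:
  k = 1: 24/44 = 0.5455
  k = 2: (24 + 20)/44 = 44/44 = 1

Summary (fraction, with percent):

explained: PC1 0.5455 (54.55%), PC2 0.4545 (45.45%);  cumulative: 0.5455, 1


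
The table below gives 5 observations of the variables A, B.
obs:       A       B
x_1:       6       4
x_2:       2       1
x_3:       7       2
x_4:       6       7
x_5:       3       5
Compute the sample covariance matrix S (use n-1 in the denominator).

Step 1 — column means:
  mean(A) = (6 + 2 + 7 + 6 + 3) / 5 = 24/5 = 4.8
  mean(B) = (4 + 1 + 2 + 7 + 5) / 5 = 19/5 = 3.8

Step 2 — sample covariance S[i,j] = (1/(n-1)) · Σ_k (x_{k,i} - mean_i) · (x_{k,j} - mean_j), with n-1 = 4.
  S[A,A] = ((1.2)·(1.2) + (-2.8)·(-2.8) + (2.2)·(2.2) + (1.2)·(1.2) + (-1.8)·(-1.8)) / 4 = 18.8/4 = 4.7
  S[A,B] = ((1.2)·(0.2) + (-2.8)·(-2.8) + (2.2)·(-1.8) + (1.2)·(3.2) + (-1.8)·(1.2)) / 4 = 5.8/4 = 1.45
  S[B,B] = ((0.2)·(0.2) + (-2.8)·(-2.8) + (-1.8)·(-1.8) + (3.2)·(3.2) + (1.2)·(1.2)) / 4 = 22.8/4 = 5.7

S is symmetric (S[j,i] = S[i,j]). Assembling:

S = [[4.7, 1.45],
 [1.45, 5.7]]


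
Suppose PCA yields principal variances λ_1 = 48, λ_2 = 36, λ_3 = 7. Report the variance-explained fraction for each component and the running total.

Step 1 — total variance = trace(Sigma) = Σ λ_i = 48 + 36 + 7 = 91.

Step 2 — fraction explained by component i = λ_i / Σ λ:
  PC1: 48/91 = 0.5275
  PC2: 36/91 = 0.3956
  PC3: 7/91 = 0.0769

Step 3 — cumulative fraction after k components = (λ_1 + ... + λ_k) / Σ λ:
  k = 1: 48/91 = 0.5275
  k = 2: (48 + 36)/91 = 84/91 = 0.9231
  k = 3: (48 + 36 + 7)/91 = 91/91 = 1

Summary (fraction, with percent):

explained: PC1 0.5275 (52.75%), PC2 0.3956 (39.56%), PC3 0.0769 (7.69%);  cumulative: 0.5275, 0.9231, 1


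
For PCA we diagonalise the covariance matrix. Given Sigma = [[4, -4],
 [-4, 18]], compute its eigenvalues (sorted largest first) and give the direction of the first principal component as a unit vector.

Step 1 — characteristic polynomial of 2×2 Sigma:
  det(Sigma - λI) = λ² - trace · λ + det = 0.
  trace = 4 + 18 = 22, det = 4·18 - (-4)² = 56.
Step 2 — discriminant:
  Δ = trace² - 4·det = 484 - 224 = 260.
Step 3 — eigenvalues:
  λ = (trace ± √Δ)/2 = (22 ± 16.1245)/2,
  λ_1 = 19.0623,  λ_2 = 2.9377.

Step 4 — unit eigenvector for λ_1: solve (Sigma - λ_1 I)v = 0. First row:
  (4 - 19.0623)·v_x + (-4)·v_y = 0, i.e. (-15.0623)·v_x + (-4)·v_y = 0,
  so v ∝ (b, λ_1 - a) = (-4, 15.0623); multiply by -1 so the first entry is positive: u = (4, -15.0623).
  ||u|| = √((4)² + (-15.0623)²) = √(242.8716) ≈ 15.5843,
  v_1 = u/||u|| ≈ (0.2567, -0.9665) (||v_1|| = 1).

λ_1 = 19.0623,  λ_2 = 2.9377;  v_1 ≈ (0.2567, -0.9665)


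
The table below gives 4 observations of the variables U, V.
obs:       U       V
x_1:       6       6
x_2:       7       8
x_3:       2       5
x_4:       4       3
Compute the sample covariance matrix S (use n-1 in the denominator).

Step 1 — column means:
  mean(U) = (6 + 7 + 2 + 4) / 4 = 19/4 = 4.75
  mean(V) = (6 + 8 + 5 + 3) / 4 = 22/4 = 5.5

Step 2 — sample covariance S[i,j] = (1/(n-1)) · Σ_k (x_{k,i} - mean_i) · (x_{k,j} - mean_j), with n-1 = 3.
  S[U,U] = ((1.25)·(1.25) + (2.25)·(2.25) + (-2.75)·(-2.75) + (-0.75)·(-0.75)) / 3 = 14.75/3 = 4.9167
  S[U,V] = ((1.25)·(0.5) + (2.25)·(2.5) + (-2.75)·(-0.5) + (-0.75)·(-2.5)) / 3 = 9.5/3 = 3.1667
  S[V,V] = ((0.5)·(0.5) + (2.5)·(2.5) + (-0.5)·(-0.5) + (-2.5)·(-2.5)) / 3 = 13/3 = 4.3333

S is symmetric (S[j,i] = S[i,j]). Assembling:

S = [[4.9167, 3.1667],
 [3.1667, 4.3333]]


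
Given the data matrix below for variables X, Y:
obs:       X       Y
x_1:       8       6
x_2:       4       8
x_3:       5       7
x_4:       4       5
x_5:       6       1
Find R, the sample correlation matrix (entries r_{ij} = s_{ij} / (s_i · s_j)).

Step 1 — column means:
  mean(X) = (8 + 4 + 5 + 4 + 6) / 5 = 27/5 = 5.4
  mean(Y) = (6 + 8 + 7 + 5 + 1) / 5 = 27/5 = 5.4

Step 2 — sample variances and covariances s[i,j] = (1/(n-1)) · Σ_k (x_{k,i} - mean_i) · (x_{k,j} - mean_j), with n-1 = 4:
  s[X,X] = ((2.6)·(2.6) + (-1.4)·(-1.4) + (-0.4)·(-0.4) + (-1.4)·(-1.4) + (0.6)·(0.6)) / 4 = 11.2/4 = 2.8
  s[X,Y] = ((2.6)·(0.6) + (-1.4)·(2.6) + (-0.4)·(1.6) + (-1.4)·(-0.4) + (0.6)·(-4.4)) / 4 = -4.8/4 = -1.2
  s[Y,Y] = ((0.6)·(0.6) + (2.6)·(2.6) + (1.6)·(1.6) + (-0.4)·(-0.4) + (-4.4)·(-4.4)) / 4 = 29.2/4 = 7.3
  Sample standard deviations s_i = √(s[i,i]):
  s(X) = √(2.8) = 1.6733
  s(Y) = √(7.3) = 2.7019

Step 3 — r_{ij} = s_{ij} / (s_i · s_j):
  r[X,X] = 1 (diagonal).
  r[X,Y] = -1.2 / (1.6733 · 2.7019) = -1.2 / 4.5211 = -0.2654
  r[Y,Y] = 1 (diagonal).

R is symmetric with unit diagonal. Assembling:

R = [[1, -0.2654],
 [-0.2654, 1]]


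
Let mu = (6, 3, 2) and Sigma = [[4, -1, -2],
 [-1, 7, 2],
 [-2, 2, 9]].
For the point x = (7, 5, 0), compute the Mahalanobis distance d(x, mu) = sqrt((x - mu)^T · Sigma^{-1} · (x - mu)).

Step 1 — centre the observation: (x - mu) = (1, 2, -2).

Step 2 — invert Sigma (cofactor / det for 3×3, or solve directly):
  Sigma^{-1} = [[0.285, 0.0242, 0.058],
 [0.0242, 0.1546, -0.029],
 [0.058, -0.029, 0.1304]].

Step 3 — form the quadratic (x - mu)^T · Sigma^{-1} · (x - mu):
  Sigma^{-1} · (x - mu) = (0.2174, 0.3913, -0.2609).
  (x - mu)^T · [Sigma^{-1} · (x - mu)] = (1)·(0.2174) + (2)·(0.3913) + (-2)·(-0.2609) = 1.5217.

Step 4 — take square root: d = √(1.5217) ≈ 1.2336.

d(x, mu) = √(1.5217) ≈ 1.2336


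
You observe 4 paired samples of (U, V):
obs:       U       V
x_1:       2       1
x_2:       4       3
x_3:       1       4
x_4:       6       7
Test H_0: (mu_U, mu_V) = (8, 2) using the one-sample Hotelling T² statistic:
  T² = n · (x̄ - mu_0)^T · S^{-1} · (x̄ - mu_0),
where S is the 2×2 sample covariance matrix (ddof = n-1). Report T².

Step 1 — sample mean vector:
  mean(U) = (2 + 4 + 1 + 6) / 4 = 13/4 = 3.25
  mean(V) = (1 + 3 + 4 + 7) / 4 = 15/4 = 3.75
  x̄ = (3.25, 3.75),  deviation x̄ - mu_0 = (3.25, 3.75) - (8, 2) = (-4.75, 1.75).

Step 2 — sample covariance matrix, S[i,j] = (1/(n-1)) · Σ_k (x_{k,i} - mean_i) · (x_{k,j} - mean_j), divisor n-1 = 3:
  S[U,U] = ((-1.25)·(-1.25) + (0.75)·(0.75) + (-2.25)·(-2.25) + (2.75)·(2.75)) / 3 = 14.75/3 = 4.9167
  S[U,V] = ((-1.25)·(-2.75) + (0.75)·(-0.75) + (-2.25)·(0.25) + (2.75)·(3.25)) / 3 = 11.25/3 = 3.75
  S[V,V] = ((-2.75)·(-2.75) + (-0.75)·(-0.75) + (0.25)·(0.25) + (3.25)·(3.25)) / 3 = 18.75/3 = 6.25
  S = [[4.9167, 3.75],
 [3.75, 6.25]].

Step 3 — invert S. det(S) = 4.9167·6.25 - (3.75)² = 16.6667.
  S^{-1} = (1/det) · [[d, -b], [-b, a]] = [[0.375, -0.225],
 [-0.225, 0.295]].

Step 4 — quadratic form (x̄ - mu_0)^T · S^{-1} · (x̄ - mu_0):
  S^{-1} · (x̄ - mu_0) = (-2.175, 1.585),
  (x̄ - mu_0)^T · [...] = (-4.75)·(-2.175) + (1.75)·(1.585) = 13.105.

Step 5 — scale by n: T² = 4 · 13.105 = 52.42.

T² ≈ 52.42


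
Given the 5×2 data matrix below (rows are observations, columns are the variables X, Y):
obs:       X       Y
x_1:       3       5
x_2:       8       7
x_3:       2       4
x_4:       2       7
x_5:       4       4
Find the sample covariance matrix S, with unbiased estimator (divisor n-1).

Step 1 — column means:
  mean(X) = (3 + 8 + 2 + 2 + 4) / 5 = 19/5 = 3.8
  mean(Y) = (5 + 7 + 4 + 7 + 4) / 5 = 27/5 = 5.4

Step 2 — sample covariance S[i,j] = (1/(n-1)) · Σ_k (x_{k,i} - mean_i) · (x_{k,j} - mean_j), with n-1 = 4.
  S[X,X] = ((-0.8)·(-0.8) + (4.2)·(4.2) + (-1.8)·(-1.8) + (-1.8)·(-1.8) + (0.2)·(0.2)) / 4 = 24.8/4 = 6.2
  S[X,Y] = ((-0.8)·(-0.4) + (4.2)·(1.6) + (-1.8)·(-1.4) + (-1.8)·(1.6) + (0.2)·(-1.4)) / 4 = 6.4/4 = 1.6
  S[Y,Y] = ((-0.4)·(-0.4) + (1.6)·(1.6) + (-1.4)·(-1.4) + (1.6)·(1.6) + (-1.4)·(-1.4)) / 4 = 9.2/4 = 2.3

S is symmetric (S[j,i] = S[i,j]). Assembling:

S = [[6.2, 1.6],
 [1.6, 2.3]]


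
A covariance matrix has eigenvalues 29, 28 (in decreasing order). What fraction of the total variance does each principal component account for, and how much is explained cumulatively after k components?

Step 1 — total variance = trace(Sigma) = Σ λ_i = 29 + 28 = 57.

Step 2 — fraction explained by component i = λ_i / Σ λ:
  PC1: 29/57 = 0.5088
  PC2: 28/57 = 0.4912

Step 3 — cumulative fraction after k components = (λ_1 + ... + λ_k) / Σ λ:
  k = 1: 29/57 = 0.5088
  k = 2: (29 + 28)/57 = 57/57 = 1

Summary (fraction, with percent):

explained: PC1 0.5088 (50.88%), PC2 0.4912 (49.12%);  cumulative: 0.5088, 1


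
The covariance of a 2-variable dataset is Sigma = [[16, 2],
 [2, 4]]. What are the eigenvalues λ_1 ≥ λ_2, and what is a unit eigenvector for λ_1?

Step 1 — characteristic polynomial of 2×2 Sigma:
  det(Sigma - λI) = λ² - trace · λ + det = 0.
  trace = 16 + 4 = 20, det = 16·4 - (2)² = 60.
Step 2 — discriminant:
  Δ = trace² - 4·det = 400 - 240 = 160.
Step 3 — eigenvalues:
  λ = (trace ± √Δ)/2 = (20 ± 12.6491)/2,
  λ_1 = 16.3246,  λ_2 = 3.6754.

Step 4 — unit eigenvector for λ_1: solve (Sigma - λ_1 I)v = 0. First row:
  (16 - 16.3246)·v_x + (2)·v_y = 0, i.e. (-0.3246)·v_x + (2)·v_y = 0,
  so v ∝ (b, λ_1 - a) = (2, 0.3246) = u.
  ||u|| = √((2)² + (0.3246)²) = √(4.1053) ≈ 2.0262,
  v_1 = u/||u|| ≈ (0.9871, 0.1602) (||v_1|| = 1).

λ_1 = 16.3246,  λ_2 = 3.6754;  v_1 ≈ (0.9871, 0.1602)


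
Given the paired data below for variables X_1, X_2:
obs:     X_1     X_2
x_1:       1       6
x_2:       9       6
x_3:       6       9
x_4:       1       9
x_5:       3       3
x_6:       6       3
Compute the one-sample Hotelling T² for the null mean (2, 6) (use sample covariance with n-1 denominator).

Step 1 — sample mean vector:
  mean(X_1) = (1 + 9 + 6 + 1 + 3 + 6) / 6 = 26/6 = 4.3333
  mean(X_2) = (6 + 6 + 9 + 9 + 3 + 3) / 6 = 36/6 = 6
  x̄ = (4.3333, 6),  deviation x̄ - mu_0 = (4.3333, 6) - (2, 6) = (2.3333, 0).

Step 2 — sample covariance matrix, S[i,j] = (1/(n-1)) · Σ_k (x_{k,i} - mean_i) · (x_{k,j} - mean_j), divisor n-1 = 5:
  S[X_1,X_1] = ((-3.3333)·(-3.3333) + (4.6667)·(4.6667) + (1.6667)·(1.6667) + (-3.3333)·(-3.3333) + (-1.3333)·(-1.3333) + (1.6667)·(1.6667)) / 5 = 51.3333/5 = 10.2667
  S[X_1,X_2] = ((-3.3333)·(0) + (4.6667)·(0) + (1.6667)·(3) + (-3.3333)·(3) + (-1.3333)·(-3) + (1.6667)·(-3)) / 5 = -6/5 = -1.2
  S[X_2,X_2] = ((0)·(0) + (0)·(0) + (3)·(3) + (3)·(3) + (-3)·(-3) + (-3)·(-3)) / 5 = 36/5 = 7.2
  S = [[10.2667, -1.2],
 [-1.2, 7.2]].

Step 3 — invert S. det(S) = 10.2667·7.2 - (-1.2)² = 72.48.
  S^{-1} = (1/det) · [[d, -b], [-b, a]] = [[0.0993, 0.0166],
 [0.0166, 0.1416]].

Step 4 — quadratic form (x̄ - mu_0)^T · S^{-1} · (x̄ - mu_0):
  S^{-1} · (x̄ - mu_0) = (0.2318, 0.0386),
  (x̄ - mu_0)^T · [...] = (2.3333)·(0.2318) + (0)·(0.0386) = 0.5408.

Step 5 — scale by n: T² = 6 · 0.5408 = 3.245.

T² ≈ 3.245
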